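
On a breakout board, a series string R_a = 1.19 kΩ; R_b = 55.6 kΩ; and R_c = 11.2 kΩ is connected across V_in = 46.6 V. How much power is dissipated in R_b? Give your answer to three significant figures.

ΣR = 67.99 kΩ → I = 46.6/67.99 = 0.6854 mA.
P(R_b) = I²·R_b = (0.6854)² × 55.6 = 26.12 mW.

P ≈ 26.1 mW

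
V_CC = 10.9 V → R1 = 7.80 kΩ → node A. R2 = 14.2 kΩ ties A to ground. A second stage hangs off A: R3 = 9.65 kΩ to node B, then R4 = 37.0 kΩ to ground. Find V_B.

Looking into the second stage from A: R3 + R4 = 46.65 kΩ appears in parallel with R2.
R2 ‖ (R3+R4) = 10.89 kΩ.
First divider: V_A = V_CC · 10.89/(7.80 + 10.89) = 6.350 V.
Then the unloaded second divider: V_B = V_A × R4/(R3+R4) = 6.350 × 0.7931 = 5.037 V.

V_B ≈ 5.04 V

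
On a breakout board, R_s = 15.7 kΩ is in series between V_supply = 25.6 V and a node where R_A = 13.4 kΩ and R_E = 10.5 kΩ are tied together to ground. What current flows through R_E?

Combine the parallel branches: R_p = (1/13.4 + 1/10.5)⁻¹ = 5.887 kΩ.
V_A = 25.6 × 5.887/21.59 = 6.981 V.
I(R_E) = V_A / R_E = 6.981/10.5 = 0.6649 mA.

I ≈ 0.665 mA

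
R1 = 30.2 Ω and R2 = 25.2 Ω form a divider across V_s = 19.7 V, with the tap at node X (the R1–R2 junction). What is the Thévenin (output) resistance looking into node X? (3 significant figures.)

R_th ≈ 13.7 Ω

Looking into X with the source shorted: R_th = R1·R2/(R1+R2) = 30.20 × 25.2/55.40 = 13.74 Ω.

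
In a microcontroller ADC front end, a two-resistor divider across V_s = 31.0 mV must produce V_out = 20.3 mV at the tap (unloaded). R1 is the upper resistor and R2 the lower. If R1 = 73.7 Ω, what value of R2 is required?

V_out/V_s = R2/(R1+R2) = 0.6548.
Rearranging, R2 = R1·k/(1−k) = 73.7 × 1.897 = 139.8 Ω.

R2 ≈ 140 Ω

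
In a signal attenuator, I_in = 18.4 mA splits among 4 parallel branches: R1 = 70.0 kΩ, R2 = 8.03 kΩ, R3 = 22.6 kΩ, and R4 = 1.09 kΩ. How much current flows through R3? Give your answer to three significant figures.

Total conductance ΣG = 1/70.0 + 1/8.03 + 1/22.6 + 1/1.09 = 1.100 (units of 1/kΩ).
Current divider: I(R3) = I_in · G_k/ΣG = 18.4 × (0.04425/1.100) = 18.4 × 0.04021 = 0.7398 mA.

I ≈ 0.740 mA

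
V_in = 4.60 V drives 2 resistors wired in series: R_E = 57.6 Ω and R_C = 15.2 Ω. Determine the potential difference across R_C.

V ≈ 0.960 V

Series total: ΣR = 57.6 + 15.2 = 72.80 Ω.
By the voltage-divider rule, V = 4.60 × 15.20/72.80 = 0.9604 V.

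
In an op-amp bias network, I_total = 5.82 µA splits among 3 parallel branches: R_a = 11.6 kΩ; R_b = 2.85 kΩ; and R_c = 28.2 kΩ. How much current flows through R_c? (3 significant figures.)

I ≈ 0.437 µA

ΣG = 1/11.6 + 1/2.85 + 1/28.2 = 0.4725.
Current divider: I(R_c) = I_total · G_k/ΣG = 5.82 × (0.03546/0.4725) = 5.82 × 0.07504 = 0.4367 µA.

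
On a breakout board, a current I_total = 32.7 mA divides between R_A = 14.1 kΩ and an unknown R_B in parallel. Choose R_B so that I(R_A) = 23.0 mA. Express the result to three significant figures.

R_B ≈ 33.4 kΩ

Two-branch current divider: I_A = I_total · R_B/(R_A + R_B).
With f = 0.7034, R_B = R_A · f/(1−f) = 14.1 × 2.371 = 33.43 kΩ.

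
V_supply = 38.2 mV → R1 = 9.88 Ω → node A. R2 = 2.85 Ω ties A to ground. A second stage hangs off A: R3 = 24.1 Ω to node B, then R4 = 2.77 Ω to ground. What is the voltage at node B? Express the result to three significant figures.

The second stage (R3 + R4 = 26.87 Ω) loads node A in parallel with R2.
R2 ‖ (R3+R4) = 2.577 Ω.
So V_A = 38.2 × 0.2069 = 7.902 mV.
Then the unloaded second divider: V_B = V_A × R4/(R3+R4) = 7.902 × 0.1031 = 0.8146 mV.

V_B ≈ 0.815 mV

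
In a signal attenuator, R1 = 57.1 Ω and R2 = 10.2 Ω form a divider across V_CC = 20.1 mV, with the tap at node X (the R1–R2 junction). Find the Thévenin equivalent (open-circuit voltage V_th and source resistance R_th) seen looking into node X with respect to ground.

V_th ≈ 3.05 mV, R_th ≈ 8.65 Ω

With X open, the divider is unloaded: V_th = 20.1 × 10.2/67.30 = 3.046 mV.
Looking into X with the source shorted: R_th = R1·R2/(R1+R2) = 57.10 × 10.2/67.30 = 8.654 Ω.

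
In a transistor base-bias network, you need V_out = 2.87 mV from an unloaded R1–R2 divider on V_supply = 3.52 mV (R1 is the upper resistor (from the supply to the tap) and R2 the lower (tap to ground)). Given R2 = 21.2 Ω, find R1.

R1 ≈ 4.80 Ω

The divider ratio is R2/(R1+R2) = 2.87/3.52 = 0.8153.
R1 = R2·(1/k − 1) = 21.2 × 0.2265 = 4.801 Ω.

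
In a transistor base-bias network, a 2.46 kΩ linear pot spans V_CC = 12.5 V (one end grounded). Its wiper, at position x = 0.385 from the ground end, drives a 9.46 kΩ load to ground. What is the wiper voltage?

V_out ≈ 4.53 V

Split the track: R_lower = x·R_p = 0.9471 kΩ, R_upper = (1−x)·R_p = 1.513 kΩ.
(x·R_p) ‖ R_L = 0.8609 kΩ.
V_out = 12.5 × 0.8609/(1.513 + 0.8609) = 4.533 V.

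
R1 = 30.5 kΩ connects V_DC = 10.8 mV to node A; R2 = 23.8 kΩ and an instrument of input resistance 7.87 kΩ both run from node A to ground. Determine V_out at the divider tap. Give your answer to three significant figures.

First combine the lower leg with the load: R2 ‖ R_L = 5.914 kΩ.
Voltage divider with the loaded lower leg: V_out = 10.8 × 5.914/(30.5 + 5.914) = 10.8 × 0.1624 = 1.754 mV.
(Unloaded it would be 4.73 mV; the load pulls it down.)

V_out ≈ 1.75 mV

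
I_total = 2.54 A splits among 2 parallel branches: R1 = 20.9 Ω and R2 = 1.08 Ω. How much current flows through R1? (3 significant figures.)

I ≈ 0.125 A

For two parallel branches, I_k = I_total · (other R)/(sum of R).
So I = 2.54 × 1.08/21.98 = 0.1248 A.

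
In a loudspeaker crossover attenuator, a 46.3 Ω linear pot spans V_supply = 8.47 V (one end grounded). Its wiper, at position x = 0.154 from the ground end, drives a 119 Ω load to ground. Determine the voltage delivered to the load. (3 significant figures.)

Lower segment x·R_p = 7.130 Ω; upper segment (1−x)·R_p = 39.17 Ω.
Lower segment in parallel with the load: 7.130 ‖ 119 = 6.727 Ω.
Loaded-divider output: V_out = 8.47 × 0.1466 = 1.241 V.
(Unloaded: V_out = x·V_supply = 1.30 V.)

V_out ≈ 1.24 V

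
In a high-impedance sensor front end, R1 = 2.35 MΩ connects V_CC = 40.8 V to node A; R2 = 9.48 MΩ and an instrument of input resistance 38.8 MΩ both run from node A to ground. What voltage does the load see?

First combine the lower leg with the load: R2 ‖ R_L = 7.619 MΩ.
Then V_out = V_CC · R2'/(R1 + R2') = 40.8 × 7.619/9.969 = 31.18 V.

V_out ≈ 31.2 V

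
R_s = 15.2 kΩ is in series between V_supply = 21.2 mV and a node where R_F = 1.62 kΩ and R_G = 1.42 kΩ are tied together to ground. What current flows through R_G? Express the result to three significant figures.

Parallel bank: R_p = 1/(1/1.62 + 1/1.42) = 0.7567 kΩ.
Node voltage V_A = V_supply · R_p/(R_s + R_p) = 21.2 × 0.04742 = 1.005 mV.
I(R_G) = V_A / R_G = 1.005/1.42 = 0.7080 µA.

I ≈ 0.708 µA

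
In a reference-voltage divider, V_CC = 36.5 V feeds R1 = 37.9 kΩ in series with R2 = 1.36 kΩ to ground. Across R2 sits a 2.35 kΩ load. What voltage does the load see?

The load sits in parallel with R2, giving an effective lower resistance R2' = R2·R_L/(R2+R_L) = 0.8615 kΩ.
Then V_out = V_CC · R2'/(R1 + R2') = 36.5 × 0.8615/38.76 = 0.8112 V.

V_out ≈ 0.811 V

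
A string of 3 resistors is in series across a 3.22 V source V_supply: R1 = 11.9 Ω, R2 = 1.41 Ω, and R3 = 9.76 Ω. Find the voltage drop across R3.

V ≈ 1.36 V

Series total: ΣR = 11.9 + 1.41 + 9.76 = 23.07 Ω.
Voltage divider: V = V_supply · (9.760 / 23.07) = 3.22 × 0.4231 = 1.362 V.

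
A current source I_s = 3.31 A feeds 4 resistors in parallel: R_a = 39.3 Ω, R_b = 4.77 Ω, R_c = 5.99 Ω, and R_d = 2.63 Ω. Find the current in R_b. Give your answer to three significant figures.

ΣG = 1/39.3 + 1/4.77 + 1/5.99 + 1/2.63 = 0.7823.
R_b takes the fraction G_k/ΣG = 0.2096/0.7823 = 0.2680, so I = 3.31 × 0.2680 = 0.8871 A.

I ≈ 0.887 A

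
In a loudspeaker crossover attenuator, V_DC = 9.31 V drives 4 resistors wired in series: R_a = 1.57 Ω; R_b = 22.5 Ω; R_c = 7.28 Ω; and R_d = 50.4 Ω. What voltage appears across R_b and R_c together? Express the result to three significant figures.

Series total: ΣR = 1.57 + 22.5 + 7.28 + 50.4 = 81.75 Ω.
R_{R_b..R_c} = 22.5 + 7.28 = 29.78 Ω.
By the voltage-divider rule, V = 9.31 × 29.78/81.75 = 3.391 V.

V ≈ 3.39 V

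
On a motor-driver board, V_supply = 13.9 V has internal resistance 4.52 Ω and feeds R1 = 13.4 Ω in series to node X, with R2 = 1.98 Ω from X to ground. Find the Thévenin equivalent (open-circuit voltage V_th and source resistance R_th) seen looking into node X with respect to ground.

V_th ≈ 1.38 V, R_th ≈ 1.78 Ω

R1' = 4.52 + 13.4 = 17.92 Ω (source resistance + R1).
With X open, the divider is unloaded: V_th = 13.9 × 1.98/19.90 = 1.383 V.
Looking into X with the source shorted: R_th = R1'·R2/(R1'+R2) = 17.92 × 1.98/19.90 = 1.783 Ω.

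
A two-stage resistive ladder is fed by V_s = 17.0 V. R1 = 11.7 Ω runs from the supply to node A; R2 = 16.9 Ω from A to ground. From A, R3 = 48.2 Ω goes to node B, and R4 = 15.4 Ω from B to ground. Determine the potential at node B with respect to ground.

Node A sees R2 in parallel with the series input of stage 2, R3 + R4 = 63.60 Ω.
Effective lower resistance at A: R2 ‖ 63.60 = 13.35 Ω.
So V_A = 17.0 × 0.5330 = 9.061 V.
V_B = V_A × 0.2421 = 2.194 V.

V_B ≈ 2.19 V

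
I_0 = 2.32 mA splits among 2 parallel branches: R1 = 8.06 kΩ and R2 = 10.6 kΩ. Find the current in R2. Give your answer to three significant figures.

I ≈ 1.00 mA

Two-branch current divider: I_k = I_0 · R_other/(R_1 + R_2).
I(R2) = 2.32 × 8.06/(8.06 + 10.6) = 2.32 × 0.4319 = 1.002 mA.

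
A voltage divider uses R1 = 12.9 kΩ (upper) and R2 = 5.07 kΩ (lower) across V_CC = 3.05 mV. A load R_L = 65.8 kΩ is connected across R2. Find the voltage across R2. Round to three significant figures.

V_out ≈ 0.815 mV

R2 ‖ R_L = (5.07 × 65.8)/(5.07 + 65.8) = 4.707 kΩ.
Then V_out = V_CC · R2'/(R1 + R2') = 3.05 × 4.707/17.61 = 0.8154 mV.
(Unloaded it would be 0.861 mV; the load pulls it down.)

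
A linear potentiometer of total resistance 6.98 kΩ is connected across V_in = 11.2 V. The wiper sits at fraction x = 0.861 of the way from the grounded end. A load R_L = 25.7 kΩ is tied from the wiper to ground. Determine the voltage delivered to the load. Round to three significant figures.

Split the track: R_lower = x·R_p = 6.010 kΩ, R_upper = (1−x)·R_p = 0.9702 kΩ.
(x·R_p) ‖ R_L = 4.871 kΩ.
V_out = 11.2 × 4.871/(0.9702 + 4.871) = 9.340 V.

V_out ≈ 9.34 V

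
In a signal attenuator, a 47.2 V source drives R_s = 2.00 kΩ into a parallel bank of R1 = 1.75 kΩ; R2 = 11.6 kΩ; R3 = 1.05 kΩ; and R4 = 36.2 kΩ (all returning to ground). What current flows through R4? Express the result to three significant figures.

Equivalent of the parallel group: R_p = 0.6106 kΩ.
V_A = 47.2 × 0.6106/2.611 = 11.04 V.
Branch current I = V_A/R4 = 11.04/36.2 = 0.3050 mA.

I ≈ 0.305 mA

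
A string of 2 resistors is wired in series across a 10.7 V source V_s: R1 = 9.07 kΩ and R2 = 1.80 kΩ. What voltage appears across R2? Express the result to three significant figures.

V ≈ 1.77 V

ΣR = 9.07 + 1.80 = 10.87 kΩ.
By the voltage-divider rule, V = 10.7 × 1.800/10.87 = 1.772 V.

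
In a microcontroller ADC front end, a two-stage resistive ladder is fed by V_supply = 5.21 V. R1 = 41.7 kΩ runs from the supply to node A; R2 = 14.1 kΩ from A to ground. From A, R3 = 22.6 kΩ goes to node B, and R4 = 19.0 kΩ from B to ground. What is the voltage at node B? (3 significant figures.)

V_B ≈ 0.480 V

Node A sees R2 in parallel with the series input of stage 2, R3 + R4 = 41.60 kΩ.
R2 ‖ (R3+R4) = 10.53 kΩ.
V_A = 5.21 × 10.53/(41.7 + 10.53) = 1.050 V.
Stage 2 is unloaded, so V_B = V_A · R4/(R3+R4) = 1.050 × 19.0/41.60 = 0.4798 V.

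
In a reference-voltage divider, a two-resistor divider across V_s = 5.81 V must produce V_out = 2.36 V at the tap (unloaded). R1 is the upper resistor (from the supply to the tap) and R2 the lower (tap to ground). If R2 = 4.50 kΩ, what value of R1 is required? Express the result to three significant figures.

V_out/V_s = R2/(R1+R2) = 0.4062.
Rearranging, R1 = R2·(1−k)/k = 4.50 × 1.462 = 6.578 kΩ.

R1 ≈ 6.58 kΩ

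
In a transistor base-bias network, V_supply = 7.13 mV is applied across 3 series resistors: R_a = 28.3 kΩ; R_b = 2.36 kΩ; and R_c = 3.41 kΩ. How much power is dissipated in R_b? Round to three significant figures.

P ≈ 0.103 nW

ΣR = 34.07 kΩ → I = 7.13/34.07 = 0.2093 µA.
P(R_b) = I²·R_b = (0.2093)² × 2.36 = 0.1034 nW.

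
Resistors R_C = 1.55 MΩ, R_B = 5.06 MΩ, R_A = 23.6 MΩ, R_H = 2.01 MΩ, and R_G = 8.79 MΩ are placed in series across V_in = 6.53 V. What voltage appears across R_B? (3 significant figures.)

V ≈ 0.806 V

ΣR = 1.55 + 5.06 + 23.6 + 2.01 + 8.79 = 41.01 MΩ.
By the voltage-divider rule, V = 6.53 × 5.060/41.01 = 0.8057 V.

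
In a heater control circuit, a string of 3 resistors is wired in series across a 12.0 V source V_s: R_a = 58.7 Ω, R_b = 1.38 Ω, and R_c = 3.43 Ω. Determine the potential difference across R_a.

V ≈ 11.1 V

Total series resistance ΣR = 58.7 + 1.38 + 3.43 = 63.51 Ω.
By the voltage-divider rule, V = 12.0 × 58.70/63.51 = 11.09 V.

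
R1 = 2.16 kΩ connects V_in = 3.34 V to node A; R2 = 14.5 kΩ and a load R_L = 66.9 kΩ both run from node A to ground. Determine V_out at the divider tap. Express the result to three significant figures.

V_out ≈ 2.83 V

First combine the lower leg with the load: R2 ‖ R_L = 11.92 kΩ.
Then V_out = V_in · R2'/(R1 + R2') = 3.34 × 11.92/14.08 = 2.828 V.
(Unloaded it would be 2.91 V; the load pulls it down.)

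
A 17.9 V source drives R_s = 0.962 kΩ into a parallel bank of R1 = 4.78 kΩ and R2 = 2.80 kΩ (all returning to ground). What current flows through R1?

I ≈ 2.42 mA

Parallel bank: R_p = 1/(1/4.78 + 1/2.80) = 1.766 kΩ.
V_A = 17.9 × 1.766/2.728 = 11.59 V.
I(R1) = V_A / R1 = 11.59/4.78 = 2.424 mA.
(Equivalently: I_total = 6.562 mA, then current-divider fraction G_k/ΣG = 0.3694.)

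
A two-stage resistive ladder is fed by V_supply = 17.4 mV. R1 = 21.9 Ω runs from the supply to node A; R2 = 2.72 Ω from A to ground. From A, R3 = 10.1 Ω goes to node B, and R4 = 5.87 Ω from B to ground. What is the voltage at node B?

Node A sees R2 in parallel with the series input of stage 2, R3 + R4 = 15.97 Ω.
R2 ‖ (R3+R4) = 2.324 Ω.
V_A = 17.4 × 2.324/(21.9 + 2.324) = 1.669 mV.
V_B = V_A × 0.3676 = 0.6136 mV.

V_B ≈ 0.614 mV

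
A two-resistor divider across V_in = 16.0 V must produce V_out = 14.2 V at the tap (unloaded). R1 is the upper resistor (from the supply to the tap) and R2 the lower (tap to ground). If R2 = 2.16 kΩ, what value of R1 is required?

Required fraction k = V_out/V_in = 0.8875.
R1 = R2·(1/k − 1) = 2.16 × 0.1268 = 0.2738 kΩ.

R1 ≈ 0.274 kΩ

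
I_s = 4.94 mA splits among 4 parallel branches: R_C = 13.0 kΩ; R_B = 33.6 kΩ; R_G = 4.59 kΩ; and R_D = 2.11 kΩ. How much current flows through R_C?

I ≈ 0.476 mA

Conductances: ΣG = 1/13.0 + 1/33.6 + 1/4.59 + 1/2.11 = 0.7985 (1/kΩ).
Current divider: I(R_C) = I_s · G_k/ΣG = 4.94 × (0.07692/0.7985) = 4.94 × 0.09634 = 0.4759 mA.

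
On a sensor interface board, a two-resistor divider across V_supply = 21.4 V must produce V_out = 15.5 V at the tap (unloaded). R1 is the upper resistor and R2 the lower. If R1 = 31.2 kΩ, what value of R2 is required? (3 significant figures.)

Required fraction k = V_out/V_supply = 0.7243.
Rearranging, R2 = R1·k/(1−k) = 31.2 × 2.627 = 81.97 kΩ.

R2 ≈ 82.0 kΩ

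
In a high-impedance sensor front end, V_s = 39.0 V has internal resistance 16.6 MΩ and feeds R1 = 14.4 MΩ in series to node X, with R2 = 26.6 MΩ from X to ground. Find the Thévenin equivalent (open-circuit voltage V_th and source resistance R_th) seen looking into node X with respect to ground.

R1' = 16.6 + 14.4 = 31.00 MΩ (source resistance + R1).
Open-circuit (no load on X): V_th = V_s · R2/(R1' + R2) = 39.0 × 26.6/(31.00 + 26.6) = 18.01 V.
Zeroing V_s shorts the top of R1' to ground, so R_th = R1' ‖ R2 = 14.32 MΩ.

V_th ≈ 18.0 V, R_th ≈ 14.3 MΩ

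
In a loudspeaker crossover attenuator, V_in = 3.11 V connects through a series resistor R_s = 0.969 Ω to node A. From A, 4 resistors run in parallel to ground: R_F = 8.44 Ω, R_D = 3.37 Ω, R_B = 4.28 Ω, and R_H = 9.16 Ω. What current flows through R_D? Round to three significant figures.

I ≈ 0.532 A

Combine the parallel branches: R_p = (1/8.44 + 1/3.37 + 1/4.28 + 1/9.16)⁻¹ = 1.319 Ω.
V_A by voltage divider: V_A = 3.11 × 1.319/(0.969 + 1.319) = 1.793 V.
Branch current I = V_A/R_D = 1.793/3.37 = 0.5320 A.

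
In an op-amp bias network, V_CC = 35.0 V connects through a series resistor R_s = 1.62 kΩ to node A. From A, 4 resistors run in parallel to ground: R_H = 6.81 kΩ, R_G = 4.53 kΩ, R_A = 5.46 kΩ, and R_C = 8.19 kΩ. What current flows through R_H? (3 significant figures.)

Combine the parallel branches: R_p = (1/6.81 + 1/4.53 + 1/5.46 + 1/8.19)⁻¹ = 1.486 kΩ.
V_A = 35.0 × 1.486/3.106 = 16.75 V.
I(R_H) = V_A / R_H = 16.75/6.81 = 2.459 mA.

I ≈ 2.46 mA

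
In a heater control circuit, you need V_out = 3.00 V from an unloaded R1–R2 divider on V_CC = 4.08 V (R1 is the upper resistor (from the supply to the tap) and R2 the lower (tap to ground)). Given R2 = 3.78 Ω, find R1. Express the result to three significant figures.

R1 ≈ 1.36 Ω

Required fraction k = V_out/V_CC = 0.7353.
Rearranging, R1 = R2·(1−k)/k = 3.78 × 0.3600 = 1.361 Ω.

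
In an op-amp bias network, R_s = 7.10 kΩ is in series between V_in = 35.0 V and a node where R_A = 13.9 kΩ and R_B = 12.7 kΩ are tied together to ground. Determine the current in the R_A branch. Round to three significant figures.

Equivalent of the parallel group: R_p = 6.636 kΩ.
V_A by voltage divider: V_A = 35.0 × 6.636/(7.10 + 6.636) = 16.91 V.
I(R_A) = V_A / R_A = 16.91/13.9 = 1.217 mA.
(Check via current divider: I_total = 2.548 mA; share G_k/ΣG = 0.4774 → same result.)

I ≈ 1.22 mA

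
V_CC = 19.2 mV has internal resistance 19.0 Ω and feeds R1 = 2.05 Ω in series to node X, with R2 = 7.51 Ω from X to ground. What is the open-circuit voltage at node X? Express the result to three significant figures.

V_th ≈ 5.05 mV

R1' = 19.0 + 2.05 = 21.05 Ω (source resistance + R1).
V_th is the unloaded tap voltage: V_CC · R2/(R1'+R2) = 19.2 × 0.2630 = 5.049 mV.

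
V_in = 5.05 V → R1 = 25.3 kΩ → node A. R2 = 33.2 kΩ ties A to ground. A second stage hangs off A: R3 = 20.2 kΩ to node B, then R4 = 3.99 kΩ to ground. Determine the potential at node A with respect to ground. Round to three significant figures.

Looking into the second stage from A: R3 + R4 = 24.19 kΩ appears in parallel with R2.
R2 ‖ (R3+R4) = 13.99 kΩ.
V_A = 5.05 × 13.99/(25.3 + 13.99) = 1.798 V.

V_A ≈ 1.80 V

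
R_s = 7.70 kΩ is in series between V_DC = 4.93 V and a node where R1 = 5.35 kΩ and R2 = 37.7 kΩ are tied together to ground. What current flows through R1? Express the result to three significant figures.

Combine the parallel branches: R_p = (1/5.35 + 1/37.7)⁻¹ = 4.685 kΩ.
V_A by voltage divider: V_A = 4.93 × 4.685/(7.70 + 4.685) = 1.865 V.
I(R1) = V_A / R1 = 1.865/5.35 = 0.3486 mA.

I ≈ 0.349 mA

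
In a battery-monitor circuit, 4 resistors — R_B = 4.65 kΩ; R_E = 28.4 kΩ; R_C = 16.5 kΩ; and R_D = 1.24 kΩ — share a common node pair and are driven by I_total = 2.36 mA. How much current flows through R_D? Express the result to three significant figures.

I ≈ 1.70 mA

Conductances: ΣG = 1/4.65 + 1/28.4 + 1/16.5 + 1/1.24 = 1.117 (1/kΩ).
By the current-divider rule, I = I_total · G_k/ΣG = 2.36 × 0.7218 = 1.703 mA.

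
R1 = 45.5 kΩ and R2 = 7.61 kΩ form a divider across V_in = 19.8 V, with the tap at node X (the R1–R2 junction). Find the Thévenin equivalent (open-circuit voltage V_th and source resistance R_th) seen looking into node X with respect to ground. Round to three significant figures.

With X open, the divider is unloaded: V_th = 19.8 × 7.61/53.11 = 2.837 V.
Looking into X with the source shorted: R_th = R1·R2/(R1+R2) = 45.50 × 7.61/53.11 = 6.520 kΩ.

V_th ≈ 2.84 V, R_th ≈ 6.52 kΩ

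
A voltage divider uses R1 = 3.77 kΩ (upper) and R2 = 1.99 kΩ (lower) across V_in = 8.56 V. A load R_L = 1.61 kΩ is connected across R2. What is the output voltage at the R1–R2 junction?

R2 ‖ R_L = (1.99 × 1.61)/(1.99 + 1.61) = 0.8900 kΩ.
Now apply the divider: V_out = 8.56 × 0.1910 = 1.635 V.

V_out ≈ 1.63 V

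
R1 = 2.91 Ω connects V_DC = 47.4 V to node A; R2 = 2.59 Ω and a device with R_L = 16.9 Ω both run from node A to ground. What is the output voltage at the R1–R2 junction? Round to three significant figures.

V_out ≈ 20.6 V

R2 ‖ R_L = (2.59 × 16.9)/(2.59 + 16.9) = 2.246 Ω.
Now apply the divider: V_out = 47.4 × 0.4356 = 20.65 V.
(Unloaded it would be 22.3 V; the load pulls it down.)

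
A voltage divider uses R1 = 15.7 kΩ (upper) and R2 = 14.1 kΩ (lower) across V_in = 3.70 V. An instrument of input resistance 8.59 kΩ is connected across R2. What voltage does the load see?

R2 ‖ R_L = (14.1 × 8.59)/(14.1 + 8.59) = 5.338 kΩ.
Voltage divider with the loaded lower leg: V_out = 3.70 × 5.338/(15.7 + 5.338) = 3.70 × 0.2537 = 0.9388 V.
(Unloaded it would be 1.75 V; the load pulls it down.)

V_out ≈ 0.939 V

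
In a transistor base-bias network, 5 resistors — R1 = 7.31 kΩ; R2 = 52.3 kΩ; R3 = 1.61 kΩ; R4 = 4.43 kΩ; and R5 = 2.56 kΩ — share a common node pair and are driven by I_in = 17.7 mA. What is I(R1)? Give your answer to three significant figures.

Conductances: ΣG = 1/7.31 + 1/52.3 + 1/1.61 + 1/4.43 + 1/2.56 = 1.393 (1/kΩ).
R1 takes the fraction G_k/ΣG = 0.1368/1.393 = 0.09818, so I = 17.7 × 0.09818 = 1.738 mA.

I ≈ 1.74 mA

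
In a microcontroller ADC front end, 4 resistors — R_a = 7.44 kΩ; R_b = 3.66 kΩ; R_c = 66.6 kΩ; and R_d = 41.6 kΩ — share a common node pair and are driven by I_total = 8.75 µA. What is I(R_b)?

Total conductance ΣG = 1/7.44 + 1/3.66 + 1/66.6 + 1/41.6 = 0.4467 (units of 1/kΩ).
Current divider: I(R_b) = I_total · G_k/ΣG = 8.75 × (0.2732/0.4467) = 8.75 × 0.6117 = 5.352 µA.

I ≈ 5.35 µA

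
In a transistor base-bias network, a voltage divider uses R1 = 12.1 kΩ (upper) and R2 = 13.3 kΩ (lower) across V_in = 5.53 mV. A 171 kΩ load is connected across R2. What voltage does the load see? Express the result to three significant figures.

R2 ‖ R_L = (13.3 × 171)/(13.3 + 171) = 12.34 kΩ.
Now apply the divider: V_out = 5.53 × 0.5049 = 2.792 mV.

V_out ≈ 2.79 mV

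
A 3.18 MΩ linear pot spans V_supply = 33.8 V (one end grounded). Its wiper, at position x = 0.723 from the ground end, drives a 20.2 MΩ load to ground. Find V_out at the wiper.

V_out ≈ 23.7 V

Lower segment x·R_p = 2.299 MΩ; upper segment (1−x)·R_p = 0.8809 MΩ.
(x·R_p) ‖ R_L = 2.064 MΩ.
Loaded-divider output: V_out = 33.8 × 0.7009 = 23.69 V.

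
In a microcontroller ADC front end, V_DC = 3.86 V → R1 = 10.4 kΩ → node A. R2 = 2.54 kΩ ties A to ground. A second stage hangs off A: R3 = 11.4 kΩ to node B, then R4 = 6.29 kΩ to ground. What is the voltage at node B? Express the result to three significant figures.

Node A sees R2 in parallel with the series input of stage 2, R3 + R4 = 17.69 kΩ.
Effective lower resistance at A: R2 ‖ 17.69 = 2.221 kΩ.
First divider: V_A = V_DC · 2.221/(10.4 + 2.221) = 0.6793 V.
Then the unloaded second divider: V_B = V_A × R4/(R3+R4) = 0.6793 × 0.3556 = 0.2415 V.

V_B ≈ 0.242 V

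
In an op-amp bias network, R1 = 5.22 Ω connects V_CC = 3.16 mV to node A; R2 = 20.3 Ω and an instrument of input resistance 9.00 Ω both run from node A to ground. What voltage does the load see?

R2 ‖ R_L = (20.3 × 9.00)/(20.3 + 9.00) = 6.235 Ω.
Voltage divider with the loaded lower leg: V_out = 3.16 × 6.235/(5.22 + 6.235) = 3.16 × 0.5443 = 1.720 mV.

V_out ≈ 1.72 mV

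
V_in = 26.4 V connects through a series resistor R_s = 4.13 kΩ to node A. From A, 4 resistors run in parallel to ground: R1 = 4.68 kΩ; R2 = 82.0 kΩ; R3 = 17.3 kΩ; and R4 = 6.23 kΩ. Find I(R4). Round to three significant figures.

Parallel bank: R_p = 1/(1/4.68 + 1/82.0 + 1/17.3 + 1/6.23) = 2.251 kΩ.
V_A by voltage divider: V_A = 26.4 × 2.251/(4.13 + 2.251) = 9.314 V.
I(R4) = V_A / R4 = 9.314/6.23 = 1.495 mA.

I ≈ 1.49 mA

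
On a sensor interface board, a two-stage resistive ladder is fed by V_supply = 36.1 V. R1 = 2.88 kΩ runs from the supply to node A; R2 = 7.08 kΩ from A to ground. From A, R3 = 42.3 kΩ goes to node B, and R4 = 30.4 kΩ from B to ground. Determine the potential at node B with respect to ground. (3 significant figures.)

Node A sees R2 in parallel with the series input of stage 2, R3 + R4 = 72.70 kΩ.
Effective lower resistance at A: R2 ‖ 72.70 = 6.452 kΩ.
V_A = 36.1 × 6.452/(2.88 + 6.452) = 24.96 V.
Then the unloaded second divider: V_B = V_A × R4/(R3+R4) = 24.96 × 0.4182 = 10.44 V.

V_B ≈ 10.4 V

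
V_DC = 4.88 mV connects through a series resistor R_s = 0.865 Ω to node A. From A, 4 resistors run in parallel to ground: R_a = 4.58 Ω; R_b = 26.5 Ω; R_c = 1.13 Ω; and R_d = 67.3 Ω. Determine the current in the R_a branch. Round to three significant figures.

Combine the parallel branches: R_p = (1/4.58 + 1/26.5 + 1/1.13 + 1/67.3)⁻¹ = 0.8651 Ω.
V_A = 4.88 × 0.8651/1.730 = 2.440 mV.
Branch current I = V_A/R_a = 2.440/4.58 = 0.5328 mA.

I ≈ 0.533 mA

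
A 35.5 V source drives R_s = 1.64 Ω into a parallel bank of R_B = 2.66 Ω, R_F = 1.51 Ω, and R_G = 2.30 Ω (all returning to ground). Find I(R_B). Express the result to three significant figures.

I ≈ 3.91 A

Combine the parallel branches: R_p = (1/2.66 + 1/1.51 + 1/2.30)⁻¹ = 0.6789 Ω.
V_A = 35.5 × 0.6789/2.319 = 10.39 V.
I(R_B) = V_A / R_B = 10.39/2.66 = 3.907 A.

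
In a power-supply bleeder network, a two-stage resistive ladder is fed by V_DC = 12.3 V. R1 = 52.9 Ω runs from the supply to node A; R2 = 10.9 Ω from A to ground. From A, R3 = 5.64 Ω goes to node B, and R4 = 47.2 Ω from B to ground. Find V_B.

V_B ≈ 1.60 V

Looking into the second stage from A: R3 + R4 = 52.84 Ω appears in parallel with R2.
R2 ‖ (R3+R4) = 9.036 Ω.
First divider: V_A = V_DC · 9.036/(52.9 + 9.036) = 1.794 V.
V_B = V_A × 0.8933 = 1.603 V.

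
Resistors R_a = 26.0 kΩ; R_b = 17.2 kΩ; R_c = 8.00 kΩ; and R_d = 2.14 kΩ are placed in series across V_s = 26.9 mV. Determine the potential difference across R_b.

Series total: ΣR = 26.0 + 17.2 + 8.00 + 2.14 = 53.34 kΩ.
Voltage divider: V = V_s · (17.20 / 53.34) = 26.9 × 0.3225 = 8.674 mV.

V ≈ 8.67 mV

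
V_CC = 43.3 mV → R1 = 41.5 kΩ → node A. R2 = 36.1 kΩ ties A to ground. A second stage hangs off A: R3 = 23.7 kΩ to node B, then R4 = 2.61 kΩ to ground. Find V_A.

Looking into the second stage from A: R3 + R4 = 26.31 kΩ appears in parallel with R2.
Effective lower resistance at A: R2 ‖ 26.31 = 15.22 kΩ.
V_A = 43.3 × 15.22/(41.5 + 15.22) = 11.62 mV.

V_A ≈ 11.6 mV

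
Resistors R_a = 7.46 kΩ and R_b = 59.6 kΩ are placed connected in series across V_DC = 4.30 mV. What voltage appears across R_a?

Series total: ΣR = 7.46 + 59.6 = 67.06 kΩ.
Voltage divider: V = V_DC · (7.460 / 67.06) = 4.30 × 0.1112 = 0.4783 mV.

V ≈ 0.478 mV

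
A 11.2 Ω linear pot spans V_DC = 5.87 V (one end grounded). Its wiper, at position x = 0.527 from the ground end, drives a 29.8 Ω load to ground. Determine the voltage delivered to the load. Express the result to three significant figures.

Lower segment x·R_p = 5.902 Ω; upper segment (1−x)·R_p = 5.298 Ω.
(x·R_p) ‖ R_L = 4.927 Ω.
Then V_out = V_DC · 4.927/(5.298 + 4.927) = 2.828 V.

V_out ≈ 2.83 V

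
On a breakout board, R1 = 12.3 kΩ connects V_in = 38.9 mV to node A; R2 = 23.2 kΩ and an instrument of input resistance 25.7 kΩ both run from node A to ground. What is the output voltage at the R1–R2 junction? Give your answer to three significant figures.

R2 ‖ R_L = (23.2 × 25.7)/(23.2 + 25.7) = 12.19 kΩ.
Now apply the divider: V_out = 38.9 × 0.4978 = 19.37 mV.

V_out ≈ 19.4 mV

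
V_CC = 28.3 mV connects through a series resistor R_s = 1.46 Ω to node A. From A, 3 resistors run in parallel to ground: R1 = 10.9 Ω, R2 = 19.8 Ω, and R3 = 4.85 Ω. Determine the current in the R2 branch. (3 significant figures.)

I ≈ 0.947 mA

Parallel bank: R_p = 1/(1/10.9 + 1/19.8 + 1/4.85) = 2.870 Ω.
Node voltage V_A = V_CC · R_p/(R_s + R_p) = 28.3 × 0.6628 = 18.76 mV.
Branch current I = V_A/R2 = 18.76/19.8 = 0.9474 mA.
(Check via current divider: I_total = 6.536 mA; share G_k/ΣG = 0.1449 → same result.)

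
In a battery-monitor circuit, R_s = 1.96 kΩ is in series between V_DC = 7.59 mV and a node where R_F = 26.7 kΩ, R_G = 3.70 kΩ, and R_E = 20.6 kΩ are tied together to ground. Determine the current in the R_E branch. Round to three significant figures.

I ≈ 0.217 µA

Equivalent of the parallel group: R_p = 2.807 kΩ.
V_A by voltage divider: V_A = 7.59 × 2.807/(1.96 + 2.807) = 4.469 mV.
Branch current I = V_A/R_E = 4.469/20.6 = 0.2170 µA.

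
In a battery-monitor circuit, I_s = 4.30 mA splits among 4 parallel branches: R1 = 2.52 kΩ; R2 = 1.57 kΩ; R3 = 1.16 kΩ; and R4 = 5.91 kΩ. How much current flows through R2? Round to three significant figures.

I ≈ 1.33 mA

Total conductance ΣG = 1/2.52 + 1/1.57 + 1/1.16 + 1/5.91 = 2.065 (units of 1/kΩ).
By the current-divider rule, I = I_s · G_k/ΣG = 4.30 × 0.3084 = 1.326 mA.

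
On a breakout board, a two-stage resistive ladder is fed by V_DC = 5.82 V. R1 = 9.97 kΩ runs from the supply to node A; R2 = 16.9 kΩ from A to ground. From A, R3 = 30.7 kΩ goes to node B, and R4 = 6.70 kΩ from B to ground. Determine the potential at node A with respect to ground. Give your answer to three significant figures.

Looking into the second stage from A: R3 + R4 = 37.40 kΩ appears in parallel with R2.
Effective lower resistance at A: R2 ‖ 37.40 = 11.64 kΩ.
V_A = 5.82 × 11.64/(9.97 + 11.64) = 3.135 V.

V_A ≈ 3.13 V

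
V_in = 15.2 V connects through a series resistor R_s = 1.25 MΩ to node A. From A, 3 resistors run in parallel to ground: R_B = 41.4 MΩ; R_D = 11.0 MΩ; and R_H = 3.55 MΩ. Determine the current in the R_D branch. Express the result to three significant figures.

Combine the parallel branches: R_p = (1/41.4 + 1/11.0 + 1/3.55)⁻¹ = 2.520 MΩ.
V_A by voltage divider: V_A = 15.2 × 2.520/(1.25 + 2.520) = 10.16 V.
Branch current I = V_A/R_D = 10.16/11.0 = 0.9237 µA.

I ≈ 0.924 µA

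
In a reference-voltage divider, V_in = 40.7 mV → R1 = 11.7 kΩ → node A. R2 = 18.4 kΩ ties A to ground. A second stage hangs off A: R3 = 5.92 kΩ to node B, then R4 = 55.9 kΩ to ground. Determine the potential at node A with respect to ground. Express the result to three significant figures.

V_A ≈ 22.3 mV

Node A sees R2 in parallel with the series input of stage 2, R3 + R4 = 61.82 kΩ.
Effective lower resistance at A: R2 ‖ 61.82 = 14.18 kΩ.
V_A = 40.7 × 14.18/(11.7 + 14.18) = 22.30 mV.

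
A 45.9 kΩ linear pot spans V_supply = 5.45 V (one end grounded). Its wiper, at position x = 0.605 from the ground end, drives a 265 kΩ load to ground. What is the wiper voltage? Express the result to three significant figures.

V_out ≈ 3.17 V

Lower segment x·R_p = 27.77 kΩ; upper segment (1−x)·R_p = 18.13 kΩ.
Lower segment in parallel with the load: 27.77 ‖ 265 = 25.14 kΩ.
Loaded-divider output: V_out = 5.45 × 0.5810 = 3.166 V.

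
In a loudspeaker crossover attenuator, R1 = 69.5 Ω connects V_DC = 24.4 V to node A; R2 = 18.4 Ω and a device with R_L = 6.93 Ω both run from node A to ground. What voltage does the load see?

R2 ‖ R_L = (18.4 × 6.93)/(18.4 + 6.93) = 5.034 Ω.
Now apply the divider: V_out = 24.4 × 0.06754 = 1.648 V.
(Unloaded it would be 5.11 V; the load pulls it down.)

V_out ≈ 1.65 V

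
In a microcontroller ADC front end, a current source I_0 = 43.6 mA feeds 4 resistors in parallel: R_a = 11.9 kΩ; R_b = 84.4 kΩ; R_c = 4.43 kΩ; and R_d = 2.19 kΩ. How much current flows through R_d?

I ≈ 25.6 mA

Total conductance ΣG = 1/11.9 + 1/84.4 + 1/4.43 + 1/2.19 = 0.7782 (units of 1/kΩ).
Current divider: I(R_d) = I_0 · G_k/ΣG = 43.6 × (0.4566/0.7782) = 43.6 × 0.5867 = 25.58 mA.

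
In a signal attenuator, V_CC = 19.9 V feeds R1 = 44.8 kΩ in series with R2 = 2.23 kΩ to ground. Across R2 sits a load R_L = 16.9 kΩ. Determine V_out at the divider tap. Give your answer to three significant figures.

V_out ≈ 0.838 V

R2 ‖ R_L = (2.23 × 16.9)/(2.23 + 16.9) = 1.970 kΩ.
Voltage divider with the loaded lower leg: V_out = 19.9 × 1.970/(44.8 + 1.970) = 19.9 × 0.04212 = 0.8382 V.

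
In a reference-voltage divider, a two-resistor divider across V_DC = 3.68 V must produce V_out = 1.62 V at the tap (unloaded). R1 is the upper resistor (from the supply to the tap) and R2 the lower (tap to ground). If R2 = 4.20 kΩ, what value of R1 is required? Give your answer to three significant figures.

R1 ≈ 5.34 kΩ

V_out/V_DC = R2/(R1+R2) = 0.4402.
So R1 = R2 · (V_DC/V_out − 1) = 4.20 × (3.68/1.62 − 1) = 4.20 × 1.272 = 5.341 kΩ.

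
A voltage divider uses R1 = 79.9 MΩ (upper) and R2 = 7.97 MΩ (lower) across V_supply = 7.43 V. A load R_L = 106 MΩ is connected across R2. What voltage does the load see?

V_out ≈ 0.631 V

First combine the lower leg with the load: R2 ‖ R_L = 7.413 MΩ.
Voltage divider with the loaded lower leg: V_out = 7.43 × 7.413/(79.9 + 7.413) = 7.43 × 0.08490 = 0.6308 V.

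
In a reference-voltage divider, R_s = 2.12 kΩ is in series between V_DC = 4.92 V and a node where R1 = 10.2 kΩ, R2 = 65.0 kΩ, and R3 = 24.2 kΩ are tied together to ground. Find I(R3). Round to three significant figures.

I ≈ 0.153 mA

Equivalent of the parallel group: R_p = 6.462 kΩ.
V_A = 4.92 × 6.462/8.582 = 3.705 V.
I(R3) = V_A / R3 = 3.705/24.2 = 0.1531 mA.
(Check via current divider: I_total = 0.5733 mA; share G_k/ΣG = 0.2670 → same result.)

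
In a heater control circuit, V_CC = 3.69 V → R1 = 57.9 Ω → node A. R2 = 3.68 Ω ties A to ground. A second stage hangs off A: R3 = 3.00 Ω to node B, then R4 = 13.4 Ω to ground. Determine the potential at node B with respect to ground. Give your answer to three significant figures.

Node A sees R2 in parallel with the series input of stage 2, R3 + R4 = 16.40 Ω.
R2 ‖ (R3+R4) = 3.006 Ω.
V_A = 3.69 × 3.006/(57.9 + 3.006) = 0.1821 V.
V_B = V_A × 0.8171 = 0.1488 V.

V_B ≈ 0.149 V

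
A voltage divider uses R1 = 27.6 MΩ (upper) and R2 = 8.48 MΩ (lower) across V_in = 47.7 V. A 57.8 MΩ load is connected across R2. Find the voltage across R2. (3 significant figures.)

V_out ≈ 10.1 V

R2 ‖ R_L = (8.48 × 57.8)/(8.48 + 57.8) = 7.395 MΩ.
Then V_out = V_in · R2'/(R1 + R2') = 47.7 × 7.395/35.00 = 10.08 V.
(Unloaded it would be 11.2 V; the load pulls it down.)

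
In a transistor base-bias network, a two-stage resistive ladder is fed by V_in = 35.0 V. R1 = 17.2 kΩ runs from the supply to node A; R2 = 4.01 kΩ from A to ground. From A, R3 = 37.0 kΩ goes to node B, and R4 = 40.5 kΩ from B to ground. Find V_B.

V_B ≈ 3.32 V

Node A sees R2 in parallel with the series input of stage 2, R3 + R4 = 77.50 kΩ.
R2 ‖ (R3+R4) = 3.813 kΩ.
V_A = 35.0 × 3.813/(17.2 + 3.813) = 6.351 V.
Stage 2 is unloaded, so V_B = V_A · R4/(R3+R4) = 6.351 × 40.5/77.50 = 3.319 V.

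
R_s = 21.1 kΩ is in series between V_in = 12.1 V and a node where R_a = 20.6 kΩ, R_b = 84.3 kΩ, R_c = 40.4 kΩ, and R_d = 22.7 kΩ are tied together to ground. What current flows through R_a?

I ≈ 0.158 mA

Parallel bank: R_p = 1/(1/20.6 + 1/84.3 + 1/40.4 + 1/22.7) = 7.739 kΩ.
V_A = 12.1 × 7.739/28.84 = 3.247 V.
I(R_a) = V_A / R_a = 3.247/20.6 = 0.1576 mA.
(Check via current divider: I_total = 0.4196 mA; share G_k/ΣG = 0.3757 → same result.)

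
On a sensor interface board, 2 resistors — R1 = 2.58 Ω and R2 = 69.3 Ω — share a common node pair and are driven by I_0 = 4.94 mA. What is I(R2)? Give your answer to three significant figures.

I ≈ 0.177 mA

With just two branches, the current splits inversely with resistance.
I(R2) = 4.94 × 2.58/(2.58 + 69.3) = 4.94 × 0.03589 = 0.1773 mA.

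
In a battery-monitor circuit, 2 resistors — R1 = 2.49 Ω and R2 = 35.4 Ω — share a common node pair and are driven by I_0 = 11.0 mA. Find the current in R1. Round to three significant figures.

I ≈ 10.3 mA

With just two branches, the current splits inversely with resistance.
So I = 11.0 × 35.4/37.89 = 10.28 mA.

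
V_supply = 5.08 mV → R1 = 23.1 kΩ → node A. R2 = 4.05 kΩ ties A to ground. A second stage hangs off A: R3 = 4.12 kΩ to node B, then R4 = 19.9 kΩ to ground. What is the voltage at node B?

V_B ≈ 0.549 mV

Looking into the second stage from A: R3 + R4 = 24.02 kΩ appears in parallel with R2.
R2 ‖ (R3+R4) = 3.466 kΩ.
So V_A = 5.08 × 0.1305 = 0.6627 mV.
Then the unloaded second divider: V_B = V_A × R4/(R3+R4) = 0.6627 × 0.8285 = 0.5490 mV.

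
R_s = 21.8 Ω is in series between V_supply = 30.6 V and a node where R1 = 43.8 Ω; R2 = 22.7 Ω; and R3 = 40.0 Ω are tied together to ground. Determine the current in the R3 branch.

I ≈ 0.255 A

Combine the parallel branches: R_p = (1/43.8 + 1/22.7 + 1/40.0)⁻¹ = 10.88 Ω.
Node voltage V_A = V_supply · R_p/(R_s + R_p) = 30.6 × 0.3330 = 10.19 V.
Branch current I = V_A/R3 = 10.19/40.0 = 0.2547 A.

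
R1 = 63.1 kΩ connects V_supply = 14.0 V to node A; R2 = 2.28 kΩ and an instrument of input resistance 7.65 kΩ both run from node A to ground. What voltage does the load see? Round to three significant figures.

The load sits in parallel with R2, giving an effective lower resistance R2' = R2·R_L/(R2+R_L) = 1.756 kΩ.
Voltage divider with the loaded lower leg: V_out = 14.0 × 1.756/(63.1 + 1.756) = 14.0 × 0.02708 = 0.3792 V.

V_out ≈ 0.379 V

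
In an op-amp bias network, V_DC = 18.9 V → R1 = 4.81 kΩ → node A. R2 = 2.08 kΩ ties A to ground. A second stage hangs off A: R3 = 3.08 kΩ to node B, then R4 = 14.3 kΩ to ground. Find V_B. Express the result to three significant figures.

Node A sees R2 in parallel with the series input of stage 2, R3 + R4 = 17.38 kΩ.
Effective lower resistance at A: R2 ‖ 17.38 = 1.858 kΩ.
So V_A = 18.9 × 0.2786 = 5.266 V.
V_B = V_A × 0.8228 = 4.333 V.

V_B ≈ 4.33 V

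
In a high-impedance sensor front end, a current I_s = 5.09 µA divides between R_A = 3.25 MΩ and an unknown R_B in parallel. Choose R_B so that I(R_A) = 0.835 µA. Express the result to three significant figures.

R_B ≈ 0.638 MΩ

Two-branch current divider: I_A = I_s · R_B/(R_A + R_B).
0.835/5.09 = R_B/(R_A + R_B) → R_B = R_A · (0.1640)/(1 − 0.1640) = 3.25 × 0.1962 = 0.6378 MΩ.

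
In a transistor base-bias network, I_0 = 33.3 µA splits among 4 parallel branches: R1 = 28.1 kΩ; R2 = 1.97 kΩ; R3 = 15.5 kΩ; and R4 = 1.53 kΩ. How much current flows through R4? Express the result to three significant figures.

I ≈ 17.3 µA

ΣG = 1/28.1 + 1/1.97 + 1/15.5 + 1/1.53 = 1.261.
By the current-divider rule, I = I_0 · G_k/ΣG = 33.3 × 0.5182 = 17.26 µA.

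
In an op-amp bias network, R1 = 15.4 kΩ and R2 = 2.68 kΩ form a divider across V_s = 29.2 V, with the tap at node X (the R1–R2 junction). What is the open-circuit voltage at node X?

V_th ≈ 4.33 V

With X open, the divider is unloaded: V_th = 29.2 × 2.68/18.08 = 4.328 V.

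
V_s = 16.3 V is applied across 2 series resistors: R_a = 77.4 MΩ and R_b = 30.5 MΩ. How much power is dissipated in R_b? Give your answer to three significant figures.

P ≈ 0.696 µW

The common current is I = 16.3/107.9 = 0.1511 µA.
V(R_b) = I·R = 4.608 V; P = V·I = 4.608 × 0.1511 = 0.6960 µW.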